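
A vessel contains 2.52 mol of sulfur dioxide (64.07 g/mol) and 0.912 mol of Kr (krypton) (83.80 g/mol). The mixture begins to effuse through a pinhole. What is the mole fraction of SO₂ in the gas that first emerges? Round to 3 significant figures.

0.760

Each component's effusion rate ∝ (its partial pressure)·(1/√M) ∝ n_i/√M_i.
So x_SO₂ in the escaping gas = (n_SO₂/√M_SO₂) / Σ(n_i/√M_i)
= (2.52/√64.07) / (2.52/√64.07 + 0.912/√83.80) = 0.3148/(0.3148 + 0.09963) = 0.760.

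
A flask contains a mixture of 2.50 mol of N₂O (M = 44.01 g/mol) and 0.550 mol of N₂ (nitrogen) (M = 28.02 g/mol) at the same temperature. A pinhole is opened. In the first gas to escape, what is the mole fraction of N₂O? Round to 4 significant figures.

0.7839

Rate_i ∝ x_i/√M_i (Graham's law weighted by mole fraction), so the effusate composition follows n_i/√M_i.
So x_N₂O in the escaping gas = (n_N₂O/√M_N₂O) / Σ(n_i/√M_i)
= (2.50/√44.01) / (2.50/√44.01 + 0.550/√28.02) = 0.3768/(0.3768 + 0.1039) = 0.7839.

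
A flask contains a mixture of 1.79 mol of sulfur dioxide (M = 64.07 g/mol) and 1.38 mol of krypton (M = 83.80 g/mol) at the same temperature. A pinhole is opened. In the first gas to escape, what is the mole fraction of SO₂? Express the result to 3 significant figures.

0.597

Rate_i ∝ x_i/√M_i (Graham's law weighted by mole fraction), so the effusate composition follows n_i/√M_i.
x_SO₂(eff) = (n_SO₂/√M_SO₂) / (n_SO₂/√M_SO₂ + n_Kr/√M_Kr)
= (1.79/√64.07) / (1.79/√64.07 + 1.38/√83.80) = 0.2236/(0.2236 + 0.1507) = 0.597.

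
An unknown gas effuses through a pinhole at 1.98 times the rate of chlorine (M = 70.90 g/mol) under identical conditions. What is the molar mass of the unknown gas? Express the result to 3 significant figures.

18.1 g/mol

Since effusion rate ∝ 1/√M, rate_X/rate_Cl₂ = √(M_Cl₂/M_X).
1.98 = √(70.90/M_X)
M_X = 70.90 / 1.98² = 70.90 / 3.920 = 18.1 g/mol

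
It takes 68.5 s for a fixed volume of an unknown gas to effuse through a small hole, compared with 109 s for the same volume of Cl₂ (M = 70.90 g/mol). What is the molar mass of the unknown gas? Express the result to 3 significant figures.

Since effusion rate ∝ 1/√M, t_X/t_Cl₂ = √(M_X/M_Cl₂).
68.5/109 = 0.6284 = √(M_X/70.90)
M_X = 70.90 × 0.6284² = 70.90 × 0.3949 = 28.0 g/mol

28.0 g/mol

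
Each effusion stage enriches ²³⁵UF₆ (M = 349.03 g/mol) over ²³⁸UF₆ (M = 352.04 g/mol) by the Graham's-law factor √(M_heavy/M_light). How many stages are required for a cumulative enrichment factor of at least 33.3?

Per stage α = (352.04/349.03)^(1/2) = 1.00862^0.5, giving ln α = 0.004293.
Need α^N ≥ 33.3 ⇒ N ≥ ln(33.3) / ln α = 3.506 / 0.004293 = 816.49.
Rounding up, N = 817 stages.

817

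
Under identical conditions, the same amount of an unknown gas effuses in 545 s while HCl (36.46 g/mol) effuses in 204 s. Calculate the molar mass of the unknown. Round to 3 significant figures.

260 g/mol

Graham's law gives t_X/t_HCl = √(M_X/M_HCl).
545/204 = 2.672 = √(M_X/36.46)
M_X = 36.46 × 2.672² = 36.46 × 7.137 = 260 g/mol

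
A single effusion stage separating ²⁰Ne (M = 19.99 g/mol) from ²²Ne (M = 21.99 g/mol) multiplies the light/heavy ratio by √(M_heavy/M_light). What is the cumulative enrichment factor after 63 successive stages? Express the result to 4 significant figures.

After 63 stages the ratio has grown by (√(21.99/19.99))^63 = (21.99/19.99)^(63/2).
= 1.10005^(63/2) = 20.16.

20.16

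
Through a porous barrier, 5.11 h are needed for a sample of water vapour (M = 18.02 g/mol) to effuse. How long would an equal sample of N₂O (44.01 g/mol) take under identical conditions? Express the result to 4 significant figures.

7.986 h

Using Graham's law: t_N₂O/t_H₂O = √(M_N₂O/M_H₂O) = √(44.01/18.02) = √2.442 = 1.563.
So the time for N₂O is 5.11 × 1.563 = 7.986 h.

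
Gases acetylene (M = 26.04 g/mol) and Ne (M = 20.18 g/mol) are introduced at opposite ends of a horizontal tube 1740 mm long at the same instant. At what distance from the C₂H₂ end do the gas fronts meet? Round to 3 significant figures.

Distances travelled in equal time are proportional to diffusion rates, so d_C₂H₂/d_Ne = √(M_Ne/M_C₂H₂) = √(20.18/26.04) = 0.8803.
With d_C₂H₂ + d_Ne = 1740 mm, d_Ne = 1740/(1 + 0.8803) = 925.4 mm.
d_C₂H₂ = 1740 − 925.4 = 815 mm.

815 mm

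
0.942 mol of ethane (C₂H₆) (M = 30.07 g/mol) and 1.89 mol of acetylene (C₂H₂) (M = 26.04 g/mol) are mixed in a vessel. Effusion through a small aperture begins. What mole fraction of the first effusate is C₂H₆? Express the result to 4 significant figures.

Each component's effusion rate ∝ (its partial pressure)·(1/√M) ∝ n_i/√M_i.
Mole fraction of C₂H₆ in the effusate = (n_C₂H₆/√M_C₂H₆) / (n_C₂H₆/√M_C₂H₆ + n_C₂H₂/√M_C₂H₂)
= (0.942/√30.07) / (0.942/√30.07 + 1.89/√26.04) = 0.1718/(0.1718 + 0.3704) = 0.3169.

0.3169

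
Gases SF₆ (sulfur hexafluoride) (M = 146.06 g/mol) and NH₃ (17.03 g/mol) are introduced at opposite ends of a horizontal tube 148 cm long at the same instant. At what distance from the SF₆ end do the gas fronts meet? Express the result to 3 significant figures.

37.7 cm

Distances travelled in equal time are proportional to diffusion rates, so d_SF₆/d_NH₃ = √(M_NH₃/M_SF₆) = √(17.03/146.06) = 0.3415.
With d_SF₆ + d_NH₃ = 148 cm, d_NH₃ = 148/(1 + 0.3415) = 110.3 cm.
d_SF₆ = 148 − 110.3 = 37.7 cm.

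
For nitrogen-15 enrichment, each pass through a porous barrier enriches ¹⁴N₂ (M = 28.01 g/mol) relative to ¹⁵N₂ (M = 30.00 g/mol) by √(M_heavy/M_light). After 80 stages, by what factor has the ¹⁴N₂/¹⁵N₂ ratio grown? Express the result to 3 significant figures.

15.6

The single-stage factor is √(M_heavy/M_light), so 80 stages give [√(30.00/28.01)]^80 = (30.00/28.01)^(80/2).
= 1.07105^40 = 15.6.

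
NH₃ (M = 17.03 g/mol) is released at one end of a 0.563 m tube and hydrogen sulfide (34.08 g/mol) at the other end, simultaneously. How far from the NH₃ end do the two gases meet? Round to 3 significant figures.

Distances travelled in equal time are proportional to diffusion rates, so d_NH₃/d_H₂S = √(M_H₂S/M_NH₃) = √(34.08/17.03) = 1.415.
With d_NH₃ + d_H₂S = 0.563 m, d_H₂S = 0.563/(1 + 1.415) = 0.2332 m.
d_NH₃ = 0.563 − 0.2332 = 0.330 m.

0.330 m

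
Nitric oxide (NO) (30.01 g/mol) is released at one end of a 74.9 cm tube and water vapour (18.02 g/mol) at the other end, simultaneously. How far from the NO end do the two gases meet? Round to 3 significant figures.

32.7 cm

In equal time, each gas travels a distance ∝ its rate ∝ 1/√M, so d_NO/d_H₂O = √(M_H₂O/M_NO) = √(18.02/30.01) = 0.7749.
With d_NO + d_H₂O = 74.9 cm, d_H₂O = 74.9/(1 + 0.7749) = 42.20 cm.
d_NO = 74.9 − 42.20 = 32.7 cm.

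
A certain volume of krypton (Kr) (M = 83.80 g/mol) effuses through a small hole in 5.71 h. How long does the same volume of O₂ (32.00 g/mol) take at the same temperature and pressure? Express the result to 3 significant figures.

Graham's law gives t_O₂/t_Kr = √(M_O₂/M_Kr) = √(32.00/83.80) = √0.3819 = 0.6179.
So the time for O₂ is 5.71 × 0.6179 = 3.53 h.

3.53 h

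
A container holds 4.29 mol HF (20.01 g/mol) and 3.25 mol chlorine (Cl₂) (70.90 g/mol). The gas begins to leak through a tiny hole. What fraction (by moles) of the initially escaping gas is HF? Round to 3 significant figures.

0.713

Effusion rate of each component ∝ n_i/√M_i (partial pressure × 1/√M).
x_HF(eff) = (n_HF/√M_HF) / (n_HF/√M_HF + n_Cl₂/√M_Cl₂)
= (4.29/√20.01) / (4.29/√20.01 + 3.25/√70.90) = 0.9590/(0.9590 + 0.3860) = 0.713.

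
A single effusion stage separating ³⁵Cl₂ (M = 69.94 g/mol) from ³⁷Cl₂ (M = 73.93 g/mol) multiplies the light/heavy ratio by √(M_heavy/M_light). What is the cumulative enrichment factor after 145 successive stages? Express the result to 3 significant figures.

The single-stage factor is √(M_heavy/M_light), so 145 stages give [√(73.93/69.94)]^145 = (73.93/69.94)^(145/2).
= 1.05705^(145/2) = 55.8.

55.8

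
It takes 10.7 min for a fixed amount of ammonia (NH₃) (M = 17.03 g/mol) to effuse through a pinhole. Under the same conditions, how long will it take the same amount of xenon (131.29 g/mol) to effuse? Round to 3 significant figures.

29.7 min

By Graham's law, t_Xe/t_NH₃ = √(M_Xe/M_NH₃) = √(131.29/17.03) = √7.709 = 2.777.
So the time for Xe is 10.7 × 2.777 = 29.7 min.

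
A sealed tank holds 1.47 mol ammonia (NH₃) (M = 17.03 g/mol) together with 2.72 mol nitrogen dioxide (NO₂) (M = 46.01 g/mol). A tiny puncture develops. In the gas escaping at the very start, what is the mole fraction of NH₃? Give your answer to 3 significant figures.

Rate_i ∝ x_i/√M_i (Graham's law weighted by mole fraction), so the effusate composition follows n_i/√M_i.
Mole fraction of NH₃ in the effusate = (n_NH₃/√M_NH₃) / (n_NH₃/√M_NH₃ + n_NO₂/√M_NO₂)
= (1.47/√17.03) / (1.47/√17.03 + 2.72/√46.01) = 0.3562/(0.3562 + 0.4010) = 0.470.

0.470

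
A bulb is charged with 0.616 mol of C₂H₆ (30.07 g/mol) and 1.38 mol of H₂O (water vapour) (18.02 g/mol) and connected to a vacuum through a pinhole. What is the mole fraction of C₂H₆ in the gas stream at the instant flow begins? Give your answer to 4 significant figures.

0.2568

Effusion rate of each component ∝ n_i/√M_i (partial pressure × 1/√M).
Mole fraction of C₂H₆ in the effusate = (n_C₂H₆/√M_C₂H₆) / (n_C₂H₆/√M_C₂H₆ + n_H₂O/√M_H₂O)
= (0.616/√30.07) / (0.616/√30.07 + 1.38/√18.02) = 0.1123/(0.1123 + 0.3251) = 0.2568.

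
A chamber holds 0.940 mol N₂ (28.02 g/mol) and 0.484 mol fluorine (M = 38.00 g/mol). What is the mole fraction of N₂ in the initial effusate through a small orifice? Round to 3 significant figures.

0.693

The effusion rate of species i is ∝ p_i/√M_i ∝ n_i/√M_i.
x_N₂(eff) = (n_N₂/√M_N₂) / (n_N₂/√M_N₂ + n_F₂/√M_F₂)
= (0.940/√28.02) / (0.940/√28.02 + 0.484/√38.00) = 0.1776/(0.1776 + 0.07852) = 0.693.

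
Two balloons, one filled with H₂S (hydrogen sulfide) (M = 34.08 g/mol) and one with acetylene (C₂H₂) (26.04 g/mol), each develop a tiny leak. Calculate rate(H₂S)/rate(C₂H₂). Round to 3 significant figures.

Graham's law gives rate_H₂S/rate_C₂H₂ = √(M_C₂H₂/M_H₂S) = √(26.04/34.08) = √0.7641 = 0.874.

0.874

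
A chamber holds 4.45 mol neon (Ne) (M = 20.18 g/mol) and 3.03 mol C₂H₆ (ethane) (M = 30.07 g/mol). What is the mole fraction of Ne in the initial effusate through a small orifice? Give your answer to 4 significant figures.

Each component's effusion rate ∝ (its partial pressure)·(1/√M) ∝ n_i/√M_i.
So x_Ne in the escaping gas = (n_Ne/√M_Ne) / Σ(n_i/√M_i)
= (4.45/√20.18) / (4.45/√20.18 + 3.03/√30.07) = 0.9906/(0.9906 + 0.5526) = 0.6419.

0.6419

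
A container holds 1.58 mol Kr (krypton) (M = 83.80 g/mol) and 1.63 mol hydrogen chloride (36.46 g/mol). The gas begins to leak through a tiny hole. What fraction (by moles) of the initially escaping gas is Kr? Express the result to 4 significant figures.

0.3900

Each component's effusion rate ∝ (its partial pressure)·(1/√M) ∝ n_i/√M_i.
x_Kr(eff) = (n_Kr/√M_Kr) / (n_Kr/√M_Kr + n_HCl/√M_HCl)
= (1.58/√83.80) / (1.58/√83.80 + 1.63/√36.46) = 0.1726/(0.1726 + 0.2699) = 0.3900.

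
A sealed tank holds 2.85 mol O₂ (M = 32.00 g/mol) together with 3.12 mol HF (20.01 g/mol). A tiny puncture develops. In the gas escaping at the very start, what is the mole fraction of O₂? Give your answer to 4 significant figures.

0.4194

Rate_i ∝ x_i/√M_i (Graham's law weighted by mole fraction), so the effusate composition follows n_i/√M_i.
x_O₂(eff) = (n_O₂/√M_O₂) / (n_O₂/√M_O₂ + n_HF/√M_HF)
= (2.85/√32.00) / (2.85/√32.00 + 3.12/√20.01) = 0.5038/(0.5038 + 0.6975) = 0.4194.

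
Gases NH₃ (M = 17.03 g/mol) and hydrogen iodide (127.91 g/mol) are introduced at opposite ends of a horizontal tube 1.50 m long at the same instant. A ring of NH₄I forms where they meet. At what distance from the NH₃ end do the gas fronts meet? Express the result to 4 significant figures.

In equal time, each gas travels a distance ∝ its rate ∝ 1/√M, so d_NH₃/d_HI = √(M_HI/M_NH₃) = √(127.91/17.03) = 2.741.
With d_NH₃ + d_HI = 1.50 m, d_HI = 1.50/(1 + 2.741) = 0.4010 m.
d_NH₃ = 1.50 − 0.4010 = 1.099 m.

1.099 m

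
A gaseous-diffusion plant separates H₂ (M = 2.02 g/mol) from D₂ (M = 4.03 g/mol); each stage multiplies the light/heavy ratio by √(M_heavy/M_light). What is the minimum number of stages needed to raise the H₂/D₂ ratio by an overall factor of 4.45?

Single-stage factor α = √(4.03/2.02), so ln α = ½ ln(1.99505) = 0.3453.
Need α^N ≥ 4.45 ⇒ N ≥ ln(4.45) / ln α = 1.493 / 0.3453 = 4.32.
Minimum whole number of stages: N = 5.

5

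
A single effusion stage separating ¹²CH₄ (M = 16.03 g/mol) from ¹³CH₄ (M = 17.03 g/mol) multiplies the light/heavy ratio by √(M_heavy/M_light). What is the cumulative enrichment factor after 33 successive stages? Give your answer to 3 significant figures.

2.71

Overall factor = α^33 with α = √(17.03/16.03), i.e. (17.03/16.03)^(33/2).
= 1.06238^(33/2) = 2.71.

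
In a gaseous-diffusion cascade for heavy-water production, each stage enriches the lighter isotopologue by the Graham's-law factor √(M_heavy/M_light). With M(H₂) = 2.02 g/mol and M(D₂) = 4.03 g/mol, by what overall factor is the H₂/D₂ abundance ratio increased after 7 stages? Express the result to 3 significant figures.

11.2

Each stage multiplies the ratio by α = √(4.03/2.02), so after 7 stages the overall factor is α^7 = (4.03/2.02)^(7/2).
= 1.99505^(7/2) = 11.2.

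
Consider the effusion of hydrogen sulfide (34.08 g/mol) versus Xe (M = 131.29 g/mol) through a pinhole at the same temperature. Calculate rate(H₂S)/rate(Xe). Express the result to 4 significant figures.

1.963

Since effusion rate ∝ 1/√M, rate_H₂S/rate_Xe = √(M_Xe/M_H₂S) = √(131.29/34.08) = √3.852 = 1.963.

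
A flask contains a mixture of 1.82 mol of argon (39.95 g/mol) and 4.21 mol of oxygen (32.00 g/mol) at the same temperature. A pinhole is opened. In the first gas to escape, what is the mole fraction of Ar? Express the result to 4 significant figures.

The effusion rate of species i is ∝ p_i/√M_i ∝ n_i/√M_i.
x_Ar(eff) = (n_Ar/√M_Ar) / (n_Ar/√M_Ar + n_O₂/√M_O₂)
= (1.82/√39.95) / (1.82/√39.95 + 4.21/√32.00) = 0.2879/(0.2879 + 0.7442) = 0.2790.

0.2790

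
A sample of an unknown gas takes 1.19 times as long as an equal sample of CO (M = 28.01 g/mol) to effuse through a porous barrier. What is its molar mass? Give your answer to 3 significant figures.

39.7 g/mol

By Graham's law, t_X/t_CO = √(M_X/M_CO).
1.19 = √(M_X/28.01)
M_X = 28.01 × 1.19² = 28.01 × 1.416 = 39.7 g/mol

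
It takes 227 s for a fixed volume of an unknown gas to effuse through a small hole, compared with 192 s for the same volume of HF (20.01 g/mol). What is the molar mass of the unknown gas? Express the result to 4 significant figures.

By Graham's law, t_X/t_HF = √(M_X/M_HF).
227/192 = 1.182 = √(M_X/20.01)
M_X = 20.01 × 1.182² = 20.01 × 1.398 = 27.97 g/mol

27.97 g/mol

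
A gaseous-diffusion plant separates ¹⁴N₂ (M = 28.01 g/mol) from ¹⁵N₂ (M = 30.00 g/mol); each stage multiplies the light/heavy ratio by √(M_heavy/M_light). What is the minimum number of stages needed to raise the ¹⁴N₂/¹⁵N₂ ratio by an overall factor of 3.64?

38

Per stage α = (30.00/28.01)^(1/2) = 1.07105^0.5, giving ln α = 0.03432.
Need α^N ≥ 3.64 ⇒ N ≥ ln(3.64) / ln α = 1.292 / 0.03432 = 37.65.
So at least 38 stages are needed.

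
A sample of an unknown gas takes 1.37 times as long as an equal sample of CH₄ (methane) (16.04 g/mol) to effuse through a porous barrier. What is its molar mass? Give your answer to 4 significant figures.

30.11 g/mol

From Graham's law, t_X/t_CH₄ = √(M_X/M_CH₄).
1.37 = √(M_X/16.04)
M_X = 16.04 × 1.37² = 16.04 × 1.877 = 30.11 g/mol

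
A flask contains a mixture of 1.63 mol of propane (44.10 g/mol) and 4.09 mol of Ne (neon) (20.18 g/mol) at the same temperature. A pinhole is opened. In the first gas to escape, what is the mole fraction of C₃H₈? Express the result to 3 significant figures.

Rate_i ∝ x_i/√M_i (Graham's law weighted by mole fraction), so the effusate composition follows n_i/√M_i.
x_C₃H₈(eff) = (n_C₃H₈/√M_C₃H₈) / (n_C₃H₈/√M_C₃H₈ + n_Ne/√M_Ne)
= (1.63/√44.10) / (1.63/√44.10 + 4.09/√20.18) = 0.2455/(0.2455 + 0.9105) = 0.212.

0.212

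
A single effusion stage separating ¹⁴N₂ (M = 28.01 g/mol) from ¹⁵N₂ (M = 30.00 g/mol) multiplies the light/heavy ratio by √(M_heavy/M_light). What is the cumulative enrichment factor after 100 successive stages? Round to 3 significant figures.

30.9

Overall factor = α^100 with α = √(30.00/28.01), i.e. (30.00/28.01)^(100/2).
= 1.07105^50 = 30.9.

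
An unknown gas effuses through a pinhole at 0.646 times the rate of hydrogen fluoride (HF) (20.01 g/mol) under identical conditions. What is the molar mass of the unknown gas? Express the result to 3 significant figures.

47.9 g/mol

Using Graham's law: rate_X/rate_HF = √(M_HF/M_X).
0.646 = √(20.01/M_X)
M_X = 20.01 / 0.646² = 20.01 / 0.4173 = 47.9 g/mol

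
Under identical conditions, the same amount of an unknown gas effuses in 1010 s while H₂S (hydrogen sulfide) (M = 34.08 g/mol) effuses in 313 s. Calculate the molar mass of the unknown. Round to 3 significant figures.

355 g/mol

By Graham's law, t_X/t_H₂S = √(M_X/M_H₂S).
1010/313 = 3.227 = √(M_X/34.08)
M_X = 34.08 × 3.227² = 34.08 × 10.41 = 355 g/mol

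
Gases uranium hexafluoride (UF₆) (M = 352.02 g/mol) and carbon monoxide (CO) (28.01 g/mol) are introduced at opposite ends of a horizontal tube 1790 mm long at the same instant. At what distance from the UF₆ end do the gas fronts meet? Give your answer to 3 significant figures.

The fronts meet when d_UF₆ + d_CO = L with d_UF₆/d_CO = √(M_CO/M_UF₆) (Graham's law). Here √(M_CO/M_UF₆) = √(28.01/352.02) = 0.2821.
With d_UF₆ + d_CO = 1790 mm, d_CO = 1790/(1 + 0.2821) = 1396 mm.
d_UF₆ = 1790 − 1396 = 394 mm.

394 mm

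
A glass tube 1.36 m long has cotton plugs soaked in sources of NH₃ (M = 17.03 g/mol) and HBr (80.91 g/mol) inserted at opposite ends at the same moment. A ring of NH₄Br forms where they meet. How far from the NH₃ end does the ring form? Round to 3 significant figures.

0.932 m

Graham's law gives d_NH₃/d_HBr = rate_NH₃/rate_HBr = √(M_HBr/M_NH₃) = √(80.91/17.03) = 2.180.
With d_NH₃ + d_HBr = 1.36 m, d_HBr = 1.36/(1 + 2.180) = 0.4277 m.
d_NH₃ = 1.36 − 0.4277 = 0.932 m.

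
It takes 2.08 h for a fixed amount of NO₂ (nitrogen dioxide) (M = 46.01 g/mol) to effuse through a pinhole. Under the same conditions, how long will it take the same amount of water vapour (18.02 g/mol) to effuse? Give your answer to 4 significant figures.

By Graham's law, t_H₂O/t_NO₂ = √(M_H₂O/M_NO₂) = √(18.02/46.01) = √0.3917 = 0.6258.
So the time for H₂O is 2.08 × 0.6258 = 1.302 h.

1.302 h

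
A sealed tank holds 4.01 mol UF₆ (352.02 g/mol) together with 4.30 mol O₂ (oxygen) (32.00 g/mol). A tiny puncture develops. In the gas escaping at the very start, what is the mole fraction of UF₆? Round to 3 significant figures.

The effusion rate of species i is ∝ p_i/√M_i ∝ n_i/√M_i.
So x_UF₆ in the escaping gas = (n_UF₆/√M_UF₆) / Σ(n_i/√M_i)
= (4.01/√352.02) / (4.01/√352.02 + 4.30/√32.00) = 0.2137/(0.2137 + 0.7601) = 0.219.

0.219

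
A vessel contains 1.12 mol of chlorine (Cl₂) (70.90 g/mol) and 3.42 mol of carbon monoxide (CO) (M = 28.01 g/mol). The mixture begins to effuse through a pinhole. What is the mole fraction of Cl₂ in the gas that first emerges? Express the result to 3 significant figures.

Rate_i ∝ x_i/√M_i (Graham's law weighted by mole fraction), so the effusate composition follows n_i/√M_i.
Mole fraction of Cl₂ in the effusate = (n_Cl₂/√M_Cl₂) / (n_Cl₂/√M_Cl₂ + n_CO/√M_CO)
= (1.12/√70.90) / (1.12/√70.90 + 3.42/√28.01) = 0.1330/(0.1330 + 0.6462) = 0.171.

0.171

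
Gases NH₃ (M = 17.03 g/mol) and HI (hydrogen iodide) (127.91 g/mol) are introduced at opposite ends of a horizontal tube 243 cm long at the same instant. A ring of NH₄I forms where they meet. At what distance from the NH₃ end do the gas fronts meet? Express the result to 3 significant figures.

178 cm

The fronts meet when d_NH₃ + d_HI = L with d_NH₃/d_HI = √(M_HI/M_NH₃) (Graham's law). Here √(M_HI/M_NH₃) = √(127.91/17.03) = 2.741.
With d_NH₃ + d_HI = 243 cm, d_HI = 243/(1 + 2.741) = 64.96 cm.
d_NH₃ = 243 − 64.96 = 178 cm.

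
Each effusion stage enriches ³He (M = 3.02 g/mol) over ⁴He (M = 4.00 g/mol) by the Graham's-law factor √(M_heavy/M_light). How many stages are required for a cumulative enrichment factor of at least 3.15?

With α = √(4.00/3.02) per stage, ln α = ½ ln(1.32450) = 0.1405.
Need α^N ≥ 3.15 ⇒ N ≥ ln(3.15) / ln α = 1.147 / 0.1405 = 8.17.
Minimum whole number of stages: N = 9.

9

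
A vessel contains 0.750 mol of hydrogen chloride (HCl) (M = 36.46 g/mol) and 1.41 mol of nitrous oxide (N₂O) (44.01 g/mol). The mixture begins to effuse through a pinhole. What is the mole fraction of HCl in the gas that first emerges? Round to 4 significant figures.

Effusion rate of each component ∝ n_i/√M_i (partial pressure × 1/√M).
So x_HCl in the escaping gas = (n_HCl/√M_HCl) / Σ(n_i/√M_i)
= (0.750/√36.46) / (0.750/√36.46 + 1.41/√44.01) = 0.1242/(0.1242 + 0.2125) = 0.3688.

0.3688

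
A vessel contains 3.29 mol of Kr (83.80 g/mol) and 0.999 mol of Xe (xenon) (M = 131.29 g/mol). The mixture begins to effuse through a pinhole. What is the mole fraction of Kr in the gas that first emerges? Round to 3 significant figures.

The effusion rate of species i is ∝ p_i/√M_i ∝ n_i/√M_i.
x_Kr(eff) = (n_Kr/√M_Kr) / (n_Kr/√M_Kr + n_Xe/√M_Xe)
= (3.29/√83.80) / (3.29/√83.80 + 0.999/√131.29) = 0.3594/(0.3594 + 0.08719) = 0.805.

0.805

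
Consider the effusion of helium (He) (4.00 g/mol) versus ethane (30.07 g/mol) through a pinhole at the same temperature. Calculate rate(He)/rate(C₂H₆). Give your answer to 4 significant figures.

2.742

By Graham's law, rate_He/rate_C₂H₆ = √(M_C₂H₆/M_He) = √(30.07/4.00) = √7.518 = 2.742.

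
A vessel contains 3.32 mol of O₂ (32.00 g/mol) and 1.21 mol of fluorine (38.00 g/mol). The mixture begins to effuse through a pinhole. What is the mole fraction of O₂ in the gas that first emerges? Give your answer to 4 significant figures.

Effusion rate of each component ∝ n_i/√M_i (partial pressure × 1/√M).
So x_O₂ in the escaping gas = (n_O₂/√M_O₂) / Σ(n_i/√M_i)
= (3.32/√32.00) / (3.32/√32.00 + 1.21/√38.00) = 0.5869/(0.5869 + 0.1963) = 0.7494.

0.7494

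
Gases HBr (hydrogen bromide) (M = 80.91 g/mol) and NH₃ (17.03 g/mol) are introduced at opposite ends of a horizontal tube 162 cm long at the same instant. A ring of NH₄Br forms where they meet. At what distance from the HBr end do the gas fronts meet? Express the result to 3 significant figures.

50.9 cm

Distances travelled in equal time are proportional to diffusion rates, so d_HBr/d_NH₃ = √(M_NH₃/M_HBr) = √(17.03/80.91) = 0.4588.
With d_HBr + d_NH₃ = 162 cm, d_NH₃ = 162/(1 + 0.4588) = 111.1 cm.
d_HBr = 162 − 111.1 = 50.9 cm.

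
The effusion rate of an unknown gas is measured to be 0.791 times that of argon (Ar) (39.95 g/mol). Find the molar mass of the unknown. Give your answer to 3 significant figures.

Graham's law gives rate_X/rate_Ar = √(M_Ar/M_X).
0.791 = √(39.95/M_X)
M_X = 39.95 / 0.791² = 39.95 / 0.6257 = 63.9 g/mol

63.9 g/mol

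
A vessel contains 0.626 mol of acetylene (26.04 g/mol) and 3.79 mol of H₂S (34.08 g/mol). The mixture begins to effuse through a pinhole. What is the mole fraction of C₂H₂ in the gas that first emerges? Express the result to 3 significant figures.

0.159

Effusion rate of each component ∝ n_i/√M_i (partial pressure × 1/√M).
x_C₂H₂(eff) = (n_C₂H₂/√M_C₂H₂) / (n_C₂H₂/√M_C₂H₂ + n_H₂S/√M_H₂S)
= (0.626/√26.04) / (0.626/√26.04 + 3.79/√34.08) = 0.1227/(0.1227 + 0.6492) = 0.159.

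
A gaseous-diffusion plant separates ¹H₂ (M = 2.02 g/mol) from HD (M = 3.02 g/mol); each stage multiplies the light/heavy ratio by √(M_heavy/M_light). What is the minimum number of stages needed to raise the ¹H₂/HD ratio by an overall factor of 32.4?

Single-stage factor α = √(3.02/2.02), so ln α = ½ ln(1.49505) = 0.2011.
Need α^N ≥ 32.4 ⇒ N ≥ ln(32.4) / ln α = 3.478 / 0.2011 = 17.30.
So at least 18 stages are needed.

18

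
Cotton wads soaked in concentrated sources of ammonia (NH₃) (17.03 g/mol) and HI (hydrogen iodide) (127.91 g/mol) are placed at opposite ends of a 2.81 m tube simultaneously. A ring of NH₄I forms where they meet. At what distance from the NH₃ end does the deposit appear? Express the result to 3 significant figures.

In equal time, each gas travels a distance ∝ its rate ∝ 1/√M, so d_NH₃/d_HI = √(M_HI/M_NH₃) = √(127.91/17.03) = 2.741.
With d_NH₃ + d_HI = 2.81 m, d_HI = 2.81/(1 + 2.741) = 0.7512 m.
d_NH₃ = 2.81 − 0.7512 = 2.06 m.

2.06 m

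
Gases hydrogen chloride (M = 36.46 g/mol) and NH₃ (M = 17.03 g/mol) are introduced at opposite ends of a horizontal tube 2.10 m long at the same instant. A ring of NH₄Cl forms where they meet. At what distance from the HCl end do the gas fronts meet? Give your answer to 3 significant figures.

0.853 m

In equal time, each gas travels a distance ∝ its rate ∝ 1/√M, so d_HCl/d_NH₃ = √(M_NH₃/M_HCl) = √(17.03/36.46) = 0.6834.
With d_HCl + d_NH₃ = 2.10 m, d_NH₃ = 2.10/(1 + 0.6834) = 1.247 m.
d_HCl = 2.10 − 1.247 = 0.853 m.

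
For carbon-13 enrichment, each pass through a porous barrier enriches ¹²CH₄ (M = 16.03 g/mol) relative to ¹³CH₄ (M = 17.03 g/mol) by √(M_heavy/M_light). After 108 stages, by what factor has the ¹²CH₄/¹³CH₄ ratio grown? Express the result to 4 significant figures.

Each stage multiplies the ratio by α = √(17.03/16.03), so after 108 stages the overall factor is α^108 = (17.03/16.03)^(108/2).
= 1.06238^54 = 26.25.

26.25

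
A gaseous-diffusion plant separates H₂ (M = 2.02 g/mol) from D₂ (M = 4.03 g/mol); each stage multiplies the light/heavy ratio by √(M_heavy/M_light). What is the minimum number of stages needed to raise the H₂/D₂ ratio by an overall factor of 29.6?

Single-stage factor α = √(4.03/2.02), so ln α = ½ ln(1.99505) = 0.3453.
Need α^N ≥ 29.6 ⇒ N ≥ ln(29.6) / ln α = 3.388 / 0.3453 = 9.81.
Rounding up, N = 10 stages.

10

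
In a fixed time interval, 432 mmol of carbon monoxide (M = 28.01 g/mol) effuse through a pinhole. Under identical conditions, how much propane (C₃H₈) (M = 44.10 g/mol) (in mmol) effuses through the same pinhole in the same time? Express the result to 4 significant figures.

344.3 mmol

Using Graham's law: rate_C₃H₈/rate_CO = √(M_CO/M_C₃H₈) = √(28.01/44.10) = √0.6351 = 0.7970.
So the amount for C₃H₈ is 432 × 0.7970 = 344.3 mmol.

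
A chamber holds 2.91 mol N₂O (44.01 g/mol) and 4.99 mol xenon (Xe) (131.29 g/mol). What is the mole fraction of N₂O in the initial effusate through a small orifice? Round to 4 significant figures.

Each component's effusion rate ∝ (its partial pressure)·(1/√M) ∝ n_i/√M_i.
Mole fraction of N₂O in the effusate = (n_N₂O/√M_N₂O) / (n_N₂O/√M_N₂O + n_Xe/√M_Xe)
= (2.91/√44.01) / (2.91/√44.01 + 4.99/√131.29) = 0.4386/(0.4386 + 0.4355) = 0.5018.

0.5018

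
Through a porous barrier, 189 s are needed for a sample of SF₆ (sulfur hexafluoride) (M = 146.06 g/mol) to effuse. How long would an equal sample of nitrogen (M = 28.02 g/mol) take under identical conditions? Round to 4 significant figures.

Since effusion rate ∝ 1/√M, t_N₂/t_SF₆ = √(M_N₂/M_SF₆) = √(28.02/146.06) = √0.1918 = 0.4380.
So the time for N₂ is 189 × 0.4380 = 82.78 s.

82.78 s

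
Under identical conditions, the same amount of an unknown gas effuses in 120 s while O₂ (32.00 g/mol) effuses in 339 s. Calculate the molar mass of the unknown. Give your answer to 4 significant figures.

4.010 g/mol

From Graham's law, t_X/t_O₂ = √(M_X/M_O₂).
120/339 = 0.3540 = √(M_X/32.00)
M_X = 32.00 × 0.3540² = 32.00 × 0.1253 = 4.010 g/mol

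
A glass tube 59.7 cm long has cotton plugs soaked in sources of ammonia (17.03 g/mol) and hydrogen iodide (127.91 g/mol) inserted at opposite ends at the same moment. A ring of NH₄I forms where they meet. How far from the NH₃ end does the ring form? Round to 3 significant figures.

Graham's law gives d_NH₃/d_HI = rate_NH₃/rate_HI = √(M_HI/M_NH₃) = √(127.91/17.03) = 2.741.
With d_NH₃ + d_HI = 59.7 cm, d_HI = 59.7/(1 + 2.741) = 15.96 cm.
d_NH₃ = 59.7 − 15.96 = 43.7 cm.

43.7 cm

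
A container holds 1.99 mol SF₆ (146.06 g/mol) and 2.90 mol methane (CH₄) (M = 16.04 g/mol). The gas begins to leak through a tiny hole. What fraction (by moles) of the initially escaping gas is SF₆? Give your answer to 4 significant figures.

0.1853

The effusion rate of species i is ∝ p_i/√M_i ∝ n_i/√M_i.
Mole fraction of SF₆ in the effusate = (n_SF₆/√M_SF₆) / (n_SF₆/√M_SF₆ + n_CH₄/√M_CH₄)
= (1.99/√146.06) / (1.99/√146.06 + 2.90/√16.04) = 0.1647/(0.1647 + 0.7241) = 0.1853.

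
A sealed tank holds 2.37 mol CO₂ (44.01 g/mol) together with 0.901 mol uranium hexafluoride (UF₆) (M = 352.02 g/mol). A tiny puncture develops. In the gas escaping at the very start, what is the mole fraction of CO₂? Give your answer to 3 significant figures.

The effusion rate of species i is ∝ p_i/√M_i ∝ n_i/√M_i.
So x_CO₂ in the escaping gas = (n_CO₂/√M_CO₂) / Σ(n_i/√M_i)
= (2.37/√44.01) / (2.37/√44.01 + 0.901/√352.02) = 0.3573/(0.3573 + 0.04802) = 0.882.

0.882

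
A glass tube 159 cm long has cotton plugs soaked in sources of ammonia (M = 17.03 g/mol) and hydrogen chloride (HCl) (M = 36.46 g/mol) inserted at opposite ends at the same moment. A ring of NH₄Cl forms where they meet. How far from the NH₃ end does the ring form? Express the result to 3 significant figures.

Graham's law gives d_NH₃/d_HCl = rate_NH₃/rate_HCl = √(M_HCl/M_NH₃) = √(36.46/17.03) = 1.463.
With d_NH₃ + d_HCl = 159 cm, d_HCl = 159/(1 + 1.463) = 64.55 cm.
d_NH₃ = 159 − 64.55 = 94.4 cm.

94.4 cm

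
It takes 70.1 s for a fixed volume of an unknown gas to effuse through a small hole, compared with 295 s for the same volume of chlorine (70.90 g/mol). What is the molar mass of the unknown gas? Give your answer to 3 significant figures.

4.00 g/mol

Graham's law gives t_X/t_Cl₂ = √(M_X/M_Cl₂).
70.1/295 = 0.2376 = √(M_X/70.90)
M_X = 70.90 × 0.2376² = 70.90 × 0.05647 = 4.00 g/mol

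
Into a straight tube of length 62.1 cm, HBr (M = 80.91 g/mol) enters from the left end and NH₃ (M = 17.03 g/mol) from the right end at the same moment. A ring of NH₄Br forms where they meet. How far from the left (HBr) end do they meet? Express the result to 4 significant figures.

Distances travelled in equal time are proportional to diffusion rates, so d_HBr/d_NH₃ = √(M_NH₃/M_HBr) = √(17.03/80.91) = 0.4588.
With d_HBr + d_NH₃ = 62.1 cm, d_NH₃ = 62.1/(1 + 0.4588) = 42.57 cm.
d_HBr = 62.1 − 42.57 = 19.53 cm.

19.53 cm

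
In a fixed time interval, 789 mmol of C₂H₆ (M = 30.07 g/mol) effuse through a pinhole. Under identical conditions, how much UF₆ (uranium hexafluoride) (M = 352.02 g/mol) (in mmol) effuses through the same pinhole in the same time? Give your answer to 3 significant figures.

231 mmol

Using Graham's law: rate_UF₆/rate_C₂H₆ = √(M_C₂H₆/M_UF₆) = √(30.07/352.02) = √0.08542 = 0.2923.
So the amount for UF₆ is 789 × 0.2923 = 231 mmol.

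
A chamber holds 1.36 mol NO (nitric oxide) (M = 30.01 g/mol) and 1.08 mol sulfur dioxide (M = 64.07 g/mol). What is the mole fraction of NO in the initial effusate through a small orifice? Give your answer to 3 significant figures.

The effusion rate of species i is ∝ p_i/√M_i ∝ n_i/√M_i.
So x_NO in the escaping gas = (n_NO/√M_NO) / Σ(n_i/√M_i)
= (1.36/√30.01) / (1.36/√30.01 + 1.08/√64.07) = 0.2483/(0.2483 + 0.1349) = 0.648.

0.648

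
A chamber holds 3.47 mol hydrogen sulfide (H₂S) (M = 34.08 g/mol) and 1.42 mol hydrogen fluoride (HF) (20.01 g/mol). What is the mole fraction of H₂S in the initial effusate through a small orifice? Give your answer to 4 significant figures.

Effusion rate of each component ∝ n_i/√M_i (partial pressure × 1/√M).
So x_H₂S in the escaping gas = (n_H₂S/√M_H₂S) / Σ(n_i/√M_i)
= (3.47/√34.08) / (3.47/√34.08 + 1.42/√20.01) = 0.5944/(0.5944 + 0.3174) = 0.6519.

0.6519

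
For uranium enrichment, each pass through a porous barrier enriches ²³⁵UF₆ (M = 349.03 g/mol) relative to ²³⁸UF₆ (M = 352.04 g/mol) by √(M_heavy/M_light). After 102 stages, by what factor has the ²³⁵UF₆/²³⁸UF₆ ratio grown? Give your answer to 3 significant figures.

1.55

Each stage multiplies the ratio by α = √(352.04/349.03), so after 102 stages the overall factor is α^102 = (352.04/349.03)^(102/2).
= 1.00862^51 = 1.55.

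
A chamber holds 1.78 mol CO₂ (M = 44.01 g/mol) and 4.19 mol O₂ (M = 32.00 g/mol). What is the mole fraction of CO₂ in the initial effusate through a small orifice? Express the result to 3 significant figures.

Effusion rate of each component ∝ n_i/√M_i (partial pressure × 1/√M).
x_CO₂(eff) = (n_CO₂/√M_CO₂) / (n_CO₂/√M_CO₂ + n_O₂/√M_O₂)
= (1.78/√44.01) / (1.78/√44.01 + 4.19/√32.00) = 0.2683/(0.2683 + 0.7407) = 0.266.

0.266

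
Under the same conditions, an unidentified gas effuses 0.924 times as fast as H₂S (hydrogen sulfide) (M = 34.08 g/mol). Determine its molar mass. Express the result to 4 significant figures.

Graham's law gives rate_X/rate_H₂S = √(M_H₂S/M_X).
0.924 = √(34.08/M_X)
M_X = 34.08 / 0.924² = 34.08 / 0.8538 = 39.92 g/mol

39.92 g/mol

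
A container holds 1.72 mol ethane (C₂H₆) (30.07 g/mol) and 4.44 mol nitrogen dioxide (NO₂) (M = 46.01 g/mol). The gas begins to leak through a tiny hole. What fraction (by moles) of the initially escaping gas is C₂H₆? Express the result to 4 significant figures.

Rate_i ∝ x_i/√M_i (Graham's law weighted by mole fraction), so the effusate composition follows n_i/√M_i.
x_C₂H₆(eff) = (n_C₂H₆/√M_C₂H₆) / (n_C₂H₆/√M_C₂H₆ + n_NO₂/√M_NO₂)
= (1.72/√30.07) / (1.72/√30.07 + 4.44/√46.01) = 0.3137/(0.3137 + 0.6546) = 0.3240.

0.3240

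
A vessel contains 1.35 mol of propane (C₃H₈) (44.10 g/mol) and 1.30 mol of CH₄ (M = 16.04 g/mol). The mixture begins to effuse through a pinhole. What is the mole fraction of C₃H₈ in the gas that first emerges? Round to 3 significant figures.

The effusion rate of species i is ∝ p_i/√M_i ∝ n_i/√M_i.
Mole fraction of C₃H₈ in the effusate = (n_C₃H₈/√M_C₃H₈) / (n_C₃H₈/√M_C₃H₈ + n_CH₄/√M_CH₄)
= (1.35/√44.10) / (1.35/√44.10 + 1.30/√16.04) = 0.2033/(0.2033 + 0.3246) = 0.385.

0.385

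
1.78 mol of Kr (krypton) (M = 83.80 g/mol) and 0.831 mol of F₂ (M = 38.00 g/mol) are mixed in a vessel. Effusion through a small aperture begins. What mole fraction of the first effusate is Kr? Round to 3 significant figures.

0.591

The effusion rate of species i is ∝ p_i/√M_i ∝ n_i/√M_i.
Mole fraction of Kr in the effusate = (n_Kr/√M_Kr) / (n_Kr/√M_Kr + n_F₂/√M_F₂)
= (1.78/√83.80) / (1.78/√83.80 + 0.831/√38.00) = 0.1944/(0.1944 + 0.1348) = 0.591.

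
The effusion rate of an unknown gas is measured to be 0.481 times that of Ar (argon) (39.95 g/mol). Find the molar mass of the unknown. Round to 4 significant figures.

Graham's law gives rate_X/rate_Ar = √(M_Ar/M_X).
0.481 = √(39.95/M_X)
M_X = 39.95 / 0.481² = 39.95 / 0.2314 = 172.7 g/mol

172.7 g/mol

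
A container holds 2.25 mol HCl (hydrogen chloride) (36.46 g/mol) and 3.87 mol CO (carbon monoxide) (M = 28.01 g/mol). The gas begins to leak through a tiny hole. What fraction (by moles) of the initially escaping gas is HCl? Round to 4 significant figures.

The effusion rate of species i is ∝ p_i/√M_i ∝ n_i/√M_i.
x_HCl(eff) = (n_HCl/√M_HCl) / (n_HCl/√M_HCl + n_CO/√M_CO)
= (2.25/√36.46) / (2.25/√36.46 + 3.87/√28.01) = 0.3726/(0.3726 + 0.7312) = 0.3376.

0.3376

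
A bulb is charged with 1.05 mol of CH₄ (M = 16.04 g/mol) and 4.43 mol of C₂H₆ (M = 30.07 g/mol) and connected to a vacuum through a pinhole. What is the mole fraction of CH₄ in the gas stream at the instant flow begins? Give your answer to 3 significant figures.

Each component's effusion rate ∝ (its partial pressure)·(1/√M) ∝ n_i/√M_i.
Mole fraction of CH₄ in the effusate = (n_CH₄/√M_CH₄) / (n_CH₄/√M_CH₄ + n_C₂H₆/√M_C₂H₆)
= (1.05/√16.04) / (1.05/√16.04 + 4.43/√30.07) = 0.2622/(0.2622 + 0.8079) = 0.245.

0.245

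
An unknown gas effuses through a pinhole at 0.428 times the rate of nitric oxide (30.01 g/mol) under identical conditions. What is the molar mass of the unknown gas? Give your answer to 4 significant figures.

163.8 g/mol

By Graham's law, rate_X/rate_NO = √(M_NO/M_X).
0.428 = √(30.01/M_X)
M_X = 30.01 / 0.428² = 30.01 / 0.1832 = 163.8 g/mol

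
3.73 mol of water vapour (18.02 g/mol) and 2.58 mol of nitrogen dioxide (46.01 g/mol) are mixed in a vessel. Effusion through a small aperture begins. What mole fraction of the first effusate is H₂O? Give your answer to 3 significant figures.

Rate_i ∝ x_i/√M_i (Graham's law weighted by mole fraction), so the effusate composition follows n_i/√M_i.
x_H₂O(eff) = (n_H₂O/√M_H₂O) / (n_H₂O/√M_H₂O + n_NO₂/√M_NO₂)
= (3.73/√18.02) / (3.73/√18.02 + 2.58/√46.01) = 0.8787/(0.8787 + 0.3804) = 0.698.

0.698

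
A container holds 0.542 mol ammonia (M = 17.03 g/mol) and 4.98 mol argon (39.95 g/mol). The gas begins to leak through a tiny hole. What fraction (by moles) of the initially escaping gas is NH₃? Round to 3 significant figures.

0.143

Each component's effusion rate ∝ (its partial pressure)·(1/√M) ∝ n_i/√M_i.
x_NH₃(eff) = (n_NH₃/√M_NH₃) / (n_NH₃/√M_NH₃ + n_Ar/√M_Ar)
= (0.542/√17.03) / (0.542/√17.03 + 4.98/√39.95) = 0.1313/(0.1313 + 0.7879) = 0.143.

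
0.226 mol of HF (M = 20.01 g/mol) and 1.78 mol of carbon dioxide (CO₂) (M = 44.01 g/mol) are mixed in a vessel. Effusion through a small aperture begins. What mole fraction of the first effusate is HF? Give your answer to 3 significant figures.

0.158

Each component's effusion rate ∝ (its partial pressure)·(1/√M) ∝ n_i/√M_i.
Mole fraction of HF in the effusate = (n_HF/√M_HF) / (n_HF/√M_HF + n_CO₂/√M_CO₂)
= (0.226/√20.01) / (0.226/√20.01 + 1.78/√44.01) = 0.05052/(0.05052 + 0.2683) = 0.158.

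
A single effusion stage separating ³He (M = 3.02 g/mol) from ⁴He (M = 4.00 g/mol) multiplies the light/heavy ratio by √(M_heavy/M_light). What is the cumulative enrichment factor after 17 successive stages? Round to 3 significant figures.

10.9

After 17 stages the ratio has grown by (√(4.00/3.02))^17 = (4.00/3.02)^(17/2).
= 1.32450^(17/2) = 10.9.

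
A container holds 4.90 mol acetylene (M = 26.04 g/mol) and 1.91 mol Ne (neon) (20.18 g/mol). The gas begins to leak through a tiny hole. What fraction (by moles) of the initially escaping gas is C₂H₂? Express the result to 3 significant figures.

0.693

Effusion rate of each component ∝ n_i/√M_i (partial pressure × 1/√M).
Mole fraction of C₂H₂ in the effusate = (n_C₂H₂/√M_C₂H₂) / (n_C₂H₂/√M_C₂H₂ + n_Ne/√M_Ne)
= (4.90/√26.04) / (4.90/√26.04 + 1.91/√20.18) = 0.9602/(0.9602 + 0.4252) = 0.693.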